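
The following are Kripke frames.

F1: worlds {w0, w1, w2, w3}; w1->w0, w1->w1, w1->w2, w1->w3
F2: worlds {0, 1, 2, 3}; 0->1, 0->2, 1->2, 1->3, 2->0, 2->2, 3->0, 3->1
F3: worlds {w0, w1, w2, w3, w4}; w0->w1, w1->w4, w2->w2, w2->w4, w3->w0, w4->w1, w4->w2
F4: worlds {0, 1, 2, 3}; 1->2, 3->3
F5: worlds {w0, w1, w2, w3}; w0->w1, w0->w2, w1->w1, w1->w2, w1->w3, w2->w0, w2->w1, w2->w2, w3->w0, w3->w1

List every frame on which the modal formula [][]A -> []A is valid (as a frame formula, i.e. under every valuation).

This is the axiom for density; its first-order frame correspondent is forall x forall y (Rxy -> exists z (Rxz & Rzy)).
F1: holds.
F2: fails — R01 but no z with R0z and Rz1.
F3: fails — Rw3w0 but no z with Rw3z and Rzw0.
F4: fails — R12 but no z with R1z and Rz2.
F5: fails — Rw3w0 but no z with Rw3z and Rzw0.
Valid on: F1.

F1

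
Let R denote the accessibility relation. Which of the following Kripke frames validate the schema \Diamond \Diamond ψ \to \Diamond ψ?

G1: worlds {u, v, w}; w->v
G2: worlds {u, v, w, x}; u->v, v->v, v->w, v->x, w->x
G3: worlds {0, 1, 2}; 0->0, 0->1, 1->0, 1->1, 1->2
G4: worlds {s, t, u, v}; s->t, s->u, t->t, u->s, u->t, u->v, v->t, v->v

G1

Frame correspondent (Sahlqvist): \forall x \forall y \forall z (Rxy \wedge Ryz \to Rxz) — i.e. transitivity.
G1: satisfies the condition.
G2: fails — Ruv and Rvw but not Ruw.
G3: fails — R01 and R12 but not R02.
G4: fails — Rus and Rsu but not Ruu.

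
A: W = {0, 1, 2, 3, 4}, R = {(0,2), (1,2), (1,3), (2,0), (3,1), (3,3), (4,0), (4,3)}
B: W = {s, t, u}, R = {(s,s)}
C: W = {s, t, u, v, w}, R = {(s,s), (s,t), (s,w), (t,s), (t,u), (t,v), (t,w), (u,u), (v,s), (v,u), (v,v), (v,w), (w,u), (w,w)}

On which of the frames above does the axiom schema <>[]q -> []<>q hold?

B

This is the axiom for convergence; its first-order frame correspondent is forall x forall y forall z (Rxy & Rxz -> exists w (Ryw & Rzw)).
A: fails — R12 and R13 but 2 and 3 have no common successor.
B: holds.
C: fails — Rts and Rtu but s and u have no common successor.
Valid on: B.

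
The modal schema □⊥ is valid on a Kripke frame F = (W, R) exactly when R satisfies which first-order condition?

emptiness of R: ∀x ∀y ¬Rxy

This is the Ver axiom.
It corresponds to emptiness of R: ∀x ∀y ¬Rxy.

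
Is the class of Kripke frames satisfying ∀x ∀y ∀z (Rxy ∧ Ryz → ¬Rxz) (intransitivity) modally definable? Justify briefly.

Any modally definable frame class is closed under surjective bounded morphisms.
The 3-cycle (worlds 0,1,2 with 0→1→2→0) is intransitive. Mapping every world to a single reflexive point • is a surjective bounded morphism; the reflexive point is not intransitive (R••∧R•• but R••).
So no modal formula (or set of formulas) defines exactly the intransitive frames.

Not modally definable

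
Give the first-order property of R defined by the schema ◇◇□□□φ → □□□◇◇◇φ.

This is a Sahlqvist (Geach-type) schema ◇^2□^3φ → □^3◇^3φ.
First-order correspondent: ∀x ∀y ∀z ((xR²y ∧ xR³z) → ∃w (yR³w ∧ zR³w)).

∀x ∀y ∀z ((xR²y ∧ xR³z) → ∃w (yR³w ∧ zR³w))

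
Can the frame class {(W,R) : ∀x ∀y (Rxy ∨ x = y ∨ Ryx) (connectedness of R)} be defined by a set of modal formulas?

Modal frame validity is preserved under disjoint unions.
Take 2 disjoint single-world reflexive frames: each is trivially connected, but their disjoint union has 2 worlds with no edge between distinct components, so it is not connected.
So no modal formula (or set of formulas) defines exactly the connected frames.

No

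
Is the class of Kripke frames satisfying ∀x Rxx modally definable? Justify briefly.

The condition is reflexivity. A defining modal formula is □p → p.

Yes, by □p → p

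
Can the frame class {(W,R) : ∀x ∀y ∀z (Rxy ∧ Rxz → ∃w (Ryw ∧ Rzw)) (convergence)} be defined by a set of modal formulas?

Definable; ◇□p → □◇p defines it

The condition is convergence. A defining modal formula is ◇□p → □◇p.
Suppose ◇□p→□◇p is valid. Take Rxy, Rxz and set V(p)={w : Ryw}. Then □p at y so ◇□p at x, so □◇p at x, so ◇p at z, giving w with Rzw and Ryw.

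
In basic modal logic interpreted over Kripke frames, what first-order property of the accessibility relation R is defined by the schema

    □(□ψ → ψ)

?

This schema is the T□ axiom.
It corresponds to shift-reflexivity: ∀x ∀y (Rxy → Ryy).

shift-reflexivity: ∀x ∀y (Rxy → Ryy)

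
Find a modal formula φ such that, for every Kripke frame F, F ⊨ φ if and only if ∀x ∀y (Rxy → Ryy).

A defining formula is □(□q → q) (the T□ axiom).
Suppose □(□q→q) is valid. Take Rxy and set V(q)={w : Ryw}. Then at y, □q holds; since □(□q→q) at x, □q→q at y, so q at y, i.e. Ryy.

□(□q → q)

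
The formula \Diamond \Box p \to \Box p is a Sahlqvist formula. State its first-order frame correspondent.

the Euclidean property

This is frame-equivalent to ◇p → □◇p (substitute ¬p for p and contrapose).
Suppose ◇p→□◇p is valid. Take Rxy, Rxz and set V(p)={y}. Then ◇p at x, so □◇p at x, so ◇p at z, so some w with Rzw has p; w=y, i.e. Rzy. By symmetry of the argument, Ryz.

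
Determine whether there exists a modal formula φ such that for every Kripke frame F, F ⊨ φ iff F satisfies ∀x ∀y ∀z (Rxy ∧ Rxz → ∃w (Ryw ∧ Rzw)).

Yes: it is convergence, defined by the .2 schema ◇□q → □◇q.

Yes, by ◇□q → □◇q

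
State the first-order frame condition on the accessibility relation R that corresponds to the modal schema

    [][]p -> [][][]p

forall x forall z (x R^3 z -> exists w (x R^2 w & z = w))

This is a Sahlqvist (Geach-type) schema ◇^0□^2p → □^3◇^0p.
First-order correspondent: forall x forall z (x R^3 z -> exists w (x R^2 w & z = w)).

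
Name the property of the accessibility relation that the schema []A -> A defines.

reflexivity

This schema is the T axiom.
Its frame correspondent is reflexivity — forall x Rxx.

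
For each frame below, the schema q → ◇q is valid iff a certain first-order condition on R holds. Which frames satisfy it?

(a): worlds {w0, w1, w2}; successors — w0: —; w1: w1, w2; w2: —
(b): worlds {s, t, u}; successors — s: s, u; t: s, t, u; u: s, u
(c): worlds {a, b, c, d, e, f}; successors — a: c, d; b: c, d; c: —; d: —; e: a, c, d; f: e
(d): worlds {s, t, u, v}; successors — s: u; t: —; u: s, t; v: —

Frame correspondent (Sahlqvist): ∀x Rxx — i.e. reflexivity.
(a): fails — world w0 does not see itself.
(b): ✓.
(c): fails — world a does not see itself.
(d): fails — world s does not see itself.

(b)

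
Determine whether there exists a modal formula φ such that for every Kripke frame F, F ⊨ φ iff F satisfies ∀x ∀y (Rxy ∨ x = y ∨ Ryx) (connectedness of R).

Not definable by any modal formula

If a class were modally definable it would be closed under disjoint unions (Goldblatt–Thomason).
Take 3 disjoint single-world reflexive frames: each is trivially connected, but their disjoint union has 3 worlds with no edge between distinct components, so it is not connected.
So no modal formula (or set of formulas) defines exactly the connected frames.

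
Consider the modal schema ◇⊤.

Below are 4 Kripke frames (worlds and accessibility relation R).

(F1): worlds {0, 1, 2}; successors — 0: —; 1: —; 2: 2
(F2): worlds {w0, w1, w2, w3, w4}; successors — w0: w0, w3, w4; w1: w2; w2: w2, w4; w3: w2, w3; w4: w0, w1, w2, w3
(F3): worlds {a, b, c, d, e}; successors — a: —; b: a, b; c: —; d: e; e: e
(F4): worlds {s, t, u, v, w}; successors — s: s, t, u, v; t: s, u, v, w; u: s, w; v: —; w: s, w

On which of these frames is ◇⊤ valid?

(F2)

This is the axiom for seriality; its first-order frame correspondent is ∀x ∃y Rxy.
(F1): fails — world 0 has no successor.
(F2): satisfies the condition.
(F3): fails — world a has no successor.
(F4): fails — world v has no successor.
Valid on: (F2).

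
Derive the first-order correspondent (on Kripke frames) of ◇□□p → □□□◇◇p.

∀x ∀y ∀z ((xRy ∧ xR³z) → ∃w (yR²w ∧ zR²w))

This is a Sahlqvist (Geach-type) schema ◇^1□^2p → □^3◇^2p.
First-order correspondent: ∀x ∀y ∀z ((xRy ∧ xR³z) → ∃w (yR²w ∧ zR²w)).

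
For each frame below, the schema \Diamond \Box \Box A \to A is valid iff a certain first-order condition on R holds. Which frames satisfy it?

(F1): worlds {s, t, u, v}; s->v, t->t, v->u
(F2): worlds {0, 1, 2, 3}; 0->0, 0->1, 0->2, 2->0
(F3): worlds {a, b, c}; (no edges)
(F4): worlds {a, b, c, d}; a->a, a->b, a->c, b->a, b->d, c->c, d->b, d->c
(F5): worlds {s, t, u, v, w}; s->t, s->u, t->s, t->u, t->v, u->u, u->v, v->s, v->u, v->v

Frame correspondent (Sahlqvist): \forall x \forall y (xRy \to \exists w (y R^2 w \wedge x = w)) — i.e. a generalized confluence (Geach) condition.
(F1): fails — sRv but no w with vR²w and s=w.
(F2): fails — 0R1 but no w with 1R²w and 0=w.
(F3): ✓.
(F4): fails — aRc but no w with cR²w and a=w.
(F5): fails — tRs but no w* with sR²w* and t=w*.

(F3)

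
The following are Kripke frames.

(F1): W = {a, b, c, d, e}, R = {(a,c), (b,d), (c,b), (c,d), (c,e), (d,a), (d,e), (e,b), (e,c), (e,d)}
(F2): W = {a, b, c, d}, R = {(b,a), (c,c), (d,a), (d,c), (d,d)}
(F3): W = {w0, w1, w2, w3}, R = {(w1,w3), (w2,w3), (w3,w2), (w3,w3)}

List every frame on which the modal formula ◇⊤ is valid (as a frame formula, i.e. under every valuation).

(F1)

This is the axiom for seriality; its first-order frame correspondent is ∀x ∃y Rxy.
(F1): condition met.
(F2): fails — world a has no successor.
(F3): fails — world w0 has no successor.
Valid on: (F1).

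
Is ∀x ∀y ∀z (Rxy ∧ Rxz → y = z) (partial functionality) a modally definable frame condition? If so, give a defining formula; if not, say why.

Yes, by ◇p → □p

The condition is partial functionality. A defining modal formula is ◇p → □p.
Suppose ◇p→□p is valid. Take Rxy, Rxz and set V(p)={y}. Then ◇p at x, so □p at x, so p at z, i.e. z=y.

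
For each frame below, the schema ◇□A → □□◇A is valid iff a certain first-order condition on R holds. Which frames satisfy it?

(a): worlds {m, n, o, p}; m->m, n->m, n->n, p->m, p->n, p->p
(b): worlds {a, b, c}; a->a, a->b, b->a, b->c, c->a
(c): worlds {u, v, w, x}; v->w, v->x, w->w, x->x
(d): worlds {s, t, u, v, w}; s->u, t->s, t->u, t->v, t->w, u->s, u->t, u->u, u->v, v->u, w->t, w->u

Frame correspondent (Sahlqvist): ∀x ∀y ∀z ((xRy ∧ xR²z) → ∃w (yRw ∧ zRw)) — i.e. a generalized confluence (Geach) condition.
(a): holds.
(b): holds.
(c): fails — vRw, vR²x but no t with wRt and xRt.
(d): holds.

(a), (b), (d)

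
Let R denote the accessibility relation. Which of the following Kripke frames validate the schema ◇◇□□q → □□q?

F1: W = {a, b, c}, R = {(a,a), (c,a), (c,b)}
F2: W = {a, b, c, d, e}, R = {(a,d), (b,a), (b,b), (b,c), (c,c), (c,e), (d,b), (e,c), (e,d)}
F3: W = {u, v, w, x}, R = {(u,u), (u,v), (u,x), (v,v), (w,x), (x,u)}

F1

The schema corresponds to a generalized confluence (Geach) condition: ∀x ∀y ∀z ((xR²y ∧ xR²z) → ∃w (yR²w ∧ z = w)).
F1: holds.
F2: fails — bR²a, bR²a but no w with aR²w and a=w.
F3: fails — uR²v, uR²u but no t with vR²t and u=t.
Valid on: F1.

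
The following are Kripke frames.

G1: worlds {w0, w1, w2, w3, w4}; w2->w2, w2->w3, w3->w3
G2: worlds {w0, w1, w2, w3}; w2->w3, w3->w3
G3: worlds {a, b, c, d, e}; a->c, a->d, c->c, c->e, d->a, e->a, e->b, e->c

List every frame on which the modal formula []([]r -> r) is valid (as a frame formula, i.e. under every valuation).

G1, G2

Frame correspondent (Sahlqvist): forall x forall y (Rxy -> Ryy) — i.e. shift-reflexivity.
G1: ✓.
G2: ✓.
G3: fails — Reb but not Rbb.
Valid on: G1, G2.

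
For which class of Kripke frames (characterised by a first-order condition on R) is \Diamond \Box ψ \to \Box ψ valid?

the Euclidean property

This is frame-equivalent to ◇ψ → □◇ψ (substitute ¬ψ for ψ and contrapose).
Suppose ◇ψ→□◇ψ is valid. Take Rxy, Rxz and set V(ψ)={y}. Then ◇ψ at x, so □◇ψ at x, so ◇ψ at z, so some w with Rzw has ψ; w=y, i.e. Rzy. By symmetry of the argument, Ryz.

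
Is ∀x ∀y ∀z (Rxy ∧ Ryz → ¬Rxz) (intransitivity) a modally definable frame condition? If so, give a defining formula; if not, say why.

No

Any modally definable frame class is closed under surjective bounded morphisms.
The 3-cycle (worlds s,t,u with s→t→u→s) is intransitive. Mapping every world to a single reflexive point • is a surjective bounded morphism; the reflexive point is not intransitive (R••∧R•• but R••).
Hence intransitivity is not modally definable.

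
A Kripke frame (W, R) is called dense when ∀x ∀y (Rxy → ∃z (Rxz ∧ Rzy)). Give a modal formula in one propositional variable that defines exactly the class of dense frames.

□□r → □r

A defining formula is □□r → □r (the C4 axiom).
Suppose □□r→□r is valid. Take Rxy and set V(r)={w : xR²w}. Then □□r at x, so □r at x, so r at y, i.e. ∃z(Rxz∧Rzy).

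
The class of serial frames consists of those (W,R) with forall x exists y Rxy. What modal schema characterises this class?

□p → ◇p

A defining formula is □p → ◇p (the D axiom).
Suppose □p→◇p is valid. At any x set V(p)=W. Then □p at x, so ◇p at x, so x has a successor.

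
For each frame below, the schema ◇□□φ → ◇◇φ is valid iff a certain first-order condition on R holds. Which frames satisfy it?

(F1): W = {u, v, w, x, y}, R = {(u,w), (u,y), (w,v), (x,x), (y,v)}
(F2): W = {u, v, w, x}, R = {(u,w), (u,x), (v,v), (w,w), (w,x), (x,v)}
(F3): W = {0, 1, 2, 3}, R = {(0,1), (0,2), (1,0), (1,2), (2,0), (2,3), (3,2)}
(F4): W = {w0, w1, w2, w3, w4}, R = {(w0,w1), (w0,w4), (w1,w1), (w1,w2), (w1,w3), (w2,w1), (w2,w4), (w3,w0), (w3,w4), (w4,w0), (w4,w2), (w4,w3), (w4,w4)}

The schema corresponds to a generalized confluence (Geach) condition: ∀x ∀y (xRy → ∃w (yR²w ∧ xR²w)).
(F1): fails — uRw but no t with wR²t and uR²t.
(F2): condition met.
(F3): fails — 2R3 but no w with 3R²w and 2R²w.
(F4): condition met.

(F2), (F4)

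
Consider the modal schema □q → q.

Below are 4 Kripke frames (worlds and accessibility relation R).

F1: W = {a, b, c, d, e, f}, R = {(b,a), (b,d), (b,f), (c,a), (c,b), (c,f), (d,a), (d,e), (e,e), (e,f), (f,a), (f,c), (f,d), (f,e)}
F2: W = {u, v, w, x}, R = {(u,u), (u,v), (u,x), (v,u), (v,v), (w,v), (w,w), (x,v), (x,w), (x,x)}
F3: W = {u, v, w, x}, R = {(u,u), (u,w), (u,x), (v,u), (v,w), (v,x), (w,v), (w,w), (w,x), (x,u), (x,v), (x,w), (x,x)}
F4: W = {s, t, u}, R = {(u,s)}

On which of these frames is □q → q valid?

F2

Frame correspondent (Sahlqvist): ∀x Rxx — i.e. reflexivity.
F1: fails — world a does not see itself.
F2: holds.
F3: fails — world v does not see itself.
F4: fails — world s does not see itself.
Valid on: F2.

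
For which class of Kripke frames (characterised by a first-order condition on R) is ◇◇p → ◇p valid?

transitivity

Replacing p by ¬p and contraposing gives the equivalent schema □p → □□p.
Suppose □p→□□p is valid. Take Rxy, Ryz and set V(p)={w : Rxw}. Then □p at x, so □□p at x, so □p at y, so p at z, i.e. Rxz.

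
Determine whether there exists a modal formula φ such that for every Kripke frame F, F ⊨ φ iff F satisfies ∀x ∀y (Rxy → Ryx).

Yes, by q → □◇q

Yes: it is symmetry, defined by the B schema q → □◇q.
Suppose q→□◇q is valid. Take Rxy and set V(q)={x}. Then q at x, so □◇q at x, so ◇q at y, so some z with Ryz has q; z=x, i.e. Ryx.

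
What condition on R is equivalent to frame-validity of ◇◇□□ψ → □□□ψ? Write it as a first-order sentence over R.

This is a Sahlqvist (Geach-type) schema ◇^2□^2ψ → □^3◇^0ψ.
Minimal-valuation argument: fix x; take any y with xR^2y and any z with xR^3z. Set V(ψ) to the set of worlds R-reachable from y in exactly 2 steps. Then □^2ψ holds at y, so the antecedent holds at x; validity forces ◇^0ψ at z, giving a w with zR^0w and yR^2w.
First-order correspondent: ∀x ∀y ∀z ((xR²y ∧ xR³z) → ∃w (yR²w ∧ z = w)).

∀x ∀y ∀z ((xR²y ∧ xR³z) → ∃w (yR²w ∧ z = w))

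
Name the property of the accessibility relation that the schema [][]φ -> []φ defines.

density

Suppose □□φ→□φ is valid. Take Rxy and set V(φ)={w : xR²w}. Then □□φ at x, so □φ at x, so φ at y, i.e. ∃z(Rxz∧Rzy).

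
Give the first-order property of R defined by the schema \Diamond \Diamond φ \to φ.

This is a Sahlqvist (Geach-type) schema ◇^2□^0φ → □^0◇^0φ.
First-order correspondent: \forall x \forall y (x R^2 y \to \exists w (y = w \wedge x = w)).

\forall x \forall y (x R^2 y \to \exists w (y = w \wedge x = w))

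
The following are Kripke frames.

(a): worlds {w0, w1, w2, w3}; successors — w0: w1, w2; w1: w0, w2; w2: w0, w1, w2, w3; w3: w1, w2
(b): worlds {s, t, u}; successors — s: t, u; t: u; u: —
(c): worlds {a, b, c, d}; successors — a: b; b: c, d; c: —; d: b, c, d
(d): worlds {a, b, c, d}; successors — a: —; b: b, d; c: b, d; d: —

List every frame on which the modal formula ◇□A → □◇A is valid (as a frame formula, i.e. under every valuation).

Frame correspondent (Sahlqvist): ∀x ∀y ∀z (Rxy ∧ Rxz → ∃w (Ryw ∧ Rzw)) — i.e. convergence.
(a): ✓.
(b): fails — Rsu and Rsu but u and u have no common successor.
(c): fails — Rbc and Rbc but c and c have no common successor.
(d): fails — Rbd and Rbd but d and d have no common successor.
Valid on: (a).

(a)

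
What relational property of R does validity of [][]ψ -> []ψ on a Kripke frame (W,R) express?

density

This is the C4 axiom.
Its frame correspondent is density — forall x forall y (Rxy -> exists z (Rxz & Rzy)).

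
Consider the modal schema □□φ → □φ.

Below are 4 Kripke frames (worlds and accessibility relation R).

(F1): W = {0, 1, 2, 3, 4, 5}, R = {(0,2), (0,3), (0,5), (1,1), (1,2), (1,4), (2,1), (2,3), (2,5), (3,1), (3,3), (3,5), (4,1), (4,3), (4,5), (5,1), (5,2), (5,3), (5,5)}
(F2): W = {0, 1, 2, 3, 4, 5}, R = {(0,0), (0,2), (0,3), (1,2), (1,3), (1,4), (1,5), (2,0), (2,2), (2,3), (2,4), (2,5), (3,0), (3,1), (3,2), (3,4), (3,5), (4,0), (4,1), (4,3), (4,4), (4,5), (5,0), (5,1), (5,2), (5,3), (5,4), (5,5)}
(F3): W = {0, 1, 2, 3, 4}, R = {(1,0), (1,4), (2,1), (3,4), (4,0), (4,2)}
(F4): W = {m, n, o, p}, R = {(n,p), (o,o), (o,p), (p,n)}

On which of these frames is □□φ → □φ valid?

(F1), (F2)

This is the axiom for density; its first-order frame correspondent is ∀x ∀y (Rxy → ∃z (Rxz ∧ Rzy)).
(F1): ✓.
(F2): ✓.
(F3): fails — R34 but no z with R3z and Rz4.
(F4): fails — Rnp but no z with Rnz and Rzp.
Valid on: (F1), (F2).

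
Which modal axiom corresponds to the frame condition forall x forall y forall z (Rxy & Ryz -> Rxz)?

A defining formula is □s → □□s (the 4 axiom).

□s → □□s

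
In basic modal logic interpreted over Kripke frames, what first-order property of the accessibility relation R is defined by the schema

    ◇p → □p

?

Partial functionality

Suppose ◇p→□p is valid. Take Rxy, Rxz and set V(p)={y}. Then ◇p at x, so □p at x, so p at z, i.e. z=y.
The converse is a direct semantic check.
Frame condition: ∀x ∀y ∀z (Rxy ∧ Rxz → y = z).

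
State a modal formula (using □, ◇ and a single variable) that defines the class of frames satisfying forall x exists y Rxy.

A defining formula is □r → ◇r (the D axiom).

□r → ◇r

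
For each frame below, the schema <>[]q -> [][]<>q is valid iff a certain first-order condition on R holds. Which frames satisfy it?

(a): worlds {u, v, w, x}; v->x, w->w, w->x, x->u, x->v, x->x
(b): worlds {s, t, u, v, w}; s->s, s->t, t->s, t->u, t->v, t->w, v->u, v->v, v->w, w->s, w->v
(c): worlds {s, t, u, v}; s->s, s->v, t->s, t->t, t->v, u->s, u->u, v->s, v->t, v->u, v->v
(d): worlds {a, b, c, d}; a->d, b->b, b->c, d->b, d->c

Frame correspondent (Sahlqvist): forall x forall y forall z ((xRy & x R^2 z) -> exists w (yRw & zRw)) — i.e. a generalized confluence (Geach) condition.
(a): fails — vRx, vR²u but no t with xRt and uRt.
(b): fails — sRs, sR²u but no w* with sRw* and uRw*.
(c): satisfies the condition.
(d): fails — aRd, aR²c but no w with dRw and cRw.

(c)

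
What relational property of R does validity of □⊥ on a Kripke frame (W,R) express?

emptiness of R

This schema is the Ver axiom.
It corresponds to emptiness of R: ∀x ∀y ¬Rxy.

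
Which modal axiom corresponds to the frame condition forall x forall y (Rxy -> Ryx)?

A defining formula is q → □◇q (the B axiom).

q → □◇q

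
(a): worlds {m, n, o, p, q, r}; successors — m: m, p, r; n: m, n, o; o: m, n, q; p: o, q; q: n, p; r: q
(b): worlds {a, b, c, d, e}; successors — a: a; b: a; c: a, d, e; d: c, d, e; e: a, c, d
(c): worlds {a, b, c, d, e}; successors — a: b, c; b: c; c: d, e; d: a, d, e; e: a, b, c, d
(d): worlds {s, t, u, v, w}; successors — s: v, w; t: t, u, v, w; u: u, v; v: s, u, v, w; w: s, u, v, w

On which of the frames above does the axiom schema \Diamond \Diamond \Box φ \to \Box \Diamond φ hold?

(d)

The schema corresponds to a generalized confluence (Geach) condition: \forall x \forall y \forall z ((x R^2 y \wedge xRz) \to \exists w (yRw \wedge zRw)).
(a): fails — mR²m, mRp but no w with mRw and pRw.
(b): fails — cR²a, cRd but no w with aRw and dRw.
(c): fails — aR²c, aRb but no w with cRw and bRw.
(d): condition met.
Valid on: (d).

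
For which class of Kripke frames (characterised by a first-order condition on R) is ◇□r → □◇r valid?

convergence

Suppose ◇□r→□◇r is valid. Take Rxy, Rxz and set V(r)={w : Ryw}. Then □r at y so ◇□r at x, so □◇r at x, so ◇r at z, giving w with Rzw and Ryw.
Conversely, on a frame with convergence the schema holds at every world under every valuation.
So the correspondent is convergence.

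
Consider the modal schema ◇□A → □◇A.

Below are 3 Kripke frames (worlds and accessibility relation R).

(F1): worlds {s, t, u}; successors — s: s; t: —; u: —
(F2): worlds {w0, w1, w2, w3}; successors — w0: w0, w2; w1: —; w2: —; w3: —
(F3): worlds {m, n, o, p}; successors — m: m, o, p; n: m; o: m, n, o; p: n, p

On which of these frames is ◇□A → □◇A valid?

The schema corresponds to convergence: ∀x ∀y ∀z (Rxy ∧ Rxz → ∃w (Ryw ∧ Rzw)).
(F1): holds.
(F2): fails — Rw0w2 and Rw0w2 but w2 and w2 have no common successor.
(F3): fails — Rpn and Rpp but n and p have no common successor.
Valid on: (F1).

(F1)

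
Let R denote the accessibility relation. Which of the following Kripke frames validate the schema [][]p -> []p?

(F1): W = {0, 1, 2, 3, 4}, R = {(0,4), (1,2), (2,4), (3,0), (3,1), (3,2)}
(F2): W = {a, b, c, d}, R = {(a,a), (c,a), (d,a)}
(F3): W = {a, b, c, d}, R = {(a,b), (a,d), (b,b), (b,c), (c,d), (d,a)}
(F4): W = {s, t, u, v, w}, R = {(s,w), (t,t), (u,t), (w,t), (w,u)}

Frame correspondent (Sahlqvist): forall x forall y (Rxy -> exists z (Rxz & Rzy)) — i.e. density.
(F1): fails — R31 but no z with R3z and Rz1.
(F2): holds.
(F3): fails — Rcd but no z with Rcz and Rzd.
(F4): fails — Rwu but no z with Rwz and Rzu.
Valid on: (F2).

(F2)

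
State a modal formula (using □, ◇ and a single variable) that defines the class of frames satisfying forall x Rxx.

A defining formula is □ψ → ψ (the T axiom).

□ψ → ψ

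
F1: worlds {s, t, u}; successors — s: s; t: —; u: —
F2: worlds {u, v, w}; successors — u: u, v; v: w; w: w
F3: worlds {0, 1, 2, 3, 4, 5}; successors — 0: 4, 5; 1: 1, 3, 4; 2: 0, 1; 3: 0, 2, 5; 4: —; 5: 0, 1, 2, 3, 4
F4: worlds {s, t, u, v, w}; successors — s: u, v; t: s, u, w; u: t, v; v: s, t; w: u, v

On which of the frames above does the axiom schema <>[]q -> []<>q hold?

F1, F4

This is the axiom for convergence; its first-order frame correspondent is forall x forall y forall z (Rxy & Rxz -> exists w (Ryw & Rzw)).
F1: ✓.
F2: fails — Ruv and Ruu but v and u have no common successor.
F3: fails — R04 and R04 but 4 and 4 have no common successor.
F4: ✓.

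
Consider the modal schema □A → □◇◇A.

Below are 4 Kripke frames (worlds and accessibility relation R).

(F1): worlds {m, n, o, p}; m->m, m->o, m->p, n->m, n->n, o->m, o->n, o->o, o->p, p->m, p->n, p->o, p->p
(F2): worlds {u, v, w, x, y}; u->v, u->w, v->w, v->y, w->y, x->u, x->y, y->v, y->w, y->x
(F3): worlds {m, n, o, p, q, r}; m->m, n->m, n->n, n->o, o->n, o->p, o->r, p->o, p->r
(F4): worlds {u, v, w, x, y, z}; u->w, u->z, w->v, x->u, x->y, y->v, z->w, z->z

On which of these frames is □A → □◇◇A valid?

(F1), (F2)

This is the axiom for a generalized confluence (Geach) condition; its first-order frame correspondent is ∀x ∀z (xRz → ∃w (xRw ∧ zR²w)).
(F1): condition met.
(F2): condition met.
(F3): fails — oRr but no w with oRw and rR²w.
(F4): fails — uRw but no t with uRt and wR²t.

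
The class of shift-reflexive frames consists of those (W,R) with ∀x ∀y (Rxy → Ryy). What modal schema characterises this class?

This is shift-reflexivity; the standard corresponding axiom is T□: □(□q → q).
Suppose □(□q→q) is valid. Take Rxy and set V(q)={w : Ryw}. Then at y, □q holds; since □(□q→q) at x, □q→q at y, so q at y, i.e. Ryy.

□(□q → q)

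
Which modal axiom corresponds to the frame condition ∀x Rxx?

□p → p

A defining formula is □p → p (the T axiom).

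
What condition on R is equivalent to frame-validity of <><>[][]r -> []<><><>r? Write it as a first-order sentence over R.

This is a Sahlqvist (Geach-type) schema ◇^2□^2r → □^1◇^3r.
First-order correspondent: forall x forall y forall z ((x R^2 y & xRz) -> exists w (y R^2 w & z R^3 w)).

forall x forall y forall z ((x R^2 y & xRz) -> exists w (y R^2 w & z R^3 w))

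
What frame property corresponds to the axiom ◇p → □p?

Suppose ◇p→□p is valid. Take Rxy, Rxz and set V(p)={y}. Then ◇p at x, so □p at x, so p at z, i.e. z=y.
Conversely, any frame satisfying ∀x ∀y ∀z (Rxy ∧ Rxz → y = z) validates the schema.
So the correspondent is partial functionality.

Partial functionality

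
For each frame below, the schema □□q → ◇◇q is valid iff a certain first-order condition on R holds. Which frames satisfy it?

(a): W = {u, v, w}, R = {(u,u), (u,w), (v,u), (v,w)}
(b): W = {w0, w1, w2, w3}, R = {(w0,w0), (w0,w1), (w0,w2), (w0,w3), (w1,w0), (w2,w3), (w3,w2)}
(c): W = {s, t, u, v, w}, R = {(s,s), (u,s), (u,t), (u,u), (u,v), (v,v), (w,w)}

(b)

This is the axiom for a generalized confluence (Geach) condition; its first-order frame correspondent is ∀x ∃w (xR²w ∧ xR²w).
(a): fails — at w but no t with wR²t and wR²t.
(b): holds.
(c): fails — at t but no w* with tR²w* and tR²w*.
Valid on: (b).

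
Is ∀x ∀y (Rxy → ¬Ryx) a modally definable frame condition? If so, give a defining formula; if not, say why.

If a class were modally definable it would be closed under surjective bounded morphisms (Goldblatt–Thomason).
The 3-cycle (worlds s,t,u with s→t→u→s) is asymmetric. Mapping every world to a single reflexive point • is a surjective bounded morphism, and the reflexive point is not asymmetric (R•• but asymmetry requires ¬R••).
So the class is not modally definable.

No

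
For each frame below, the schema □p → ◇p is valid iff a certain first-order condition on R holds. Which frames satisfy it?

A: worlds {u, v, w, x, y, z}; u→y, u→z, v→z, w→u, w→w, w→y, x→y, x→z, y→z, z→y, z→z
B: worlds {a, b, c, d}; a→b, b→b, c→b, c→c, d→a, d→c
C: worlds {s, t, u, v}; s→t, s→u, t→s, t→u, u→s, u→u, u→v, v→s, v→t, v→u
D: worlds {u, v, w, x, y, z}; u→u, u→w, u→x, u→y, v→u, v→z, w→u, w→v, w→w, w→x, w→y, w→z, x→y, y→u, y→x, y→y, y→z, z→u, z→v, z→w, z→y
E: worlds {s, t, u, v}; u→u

A, B, C, D

This is the axiom for seriality; its first-order frame correspondent is ∀x ∃y Rxy.
A: ✓.
B: ✓.
C: ✓.
D: ✓.
E: fails — world s has no successor.
Valid on: A, B, C, D.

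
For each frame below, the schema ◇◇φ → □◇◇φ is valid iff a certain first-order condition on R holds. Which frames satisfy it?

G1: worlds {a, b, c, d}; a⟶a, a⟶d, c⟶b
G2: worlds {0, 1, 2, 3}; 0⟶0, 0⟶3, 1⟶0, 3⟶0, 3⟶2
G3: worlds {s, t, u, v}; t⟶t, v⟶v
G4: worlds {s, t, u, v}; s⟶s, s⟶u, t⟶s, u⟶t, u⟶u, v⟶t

The schema corresponds to a generalized confluence (Geach) condition: ∀x ∀y ∀z ((xR²y ∧ xRz) → ∃w (y = w ∧ zR²w)).
G1: fails — aR²a, aRd but no w with a=w and dR²w.
G2: fails — 0R²2, 0R3 but no w with 2=w and 3R²w.
G3: holds.
G4: fails — uR²t, uRt but no w with t=w and tR²w.

G3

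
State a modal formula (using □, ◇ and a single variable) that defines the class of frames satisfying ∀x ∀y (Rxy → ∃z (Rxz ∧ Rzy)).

□□p → □p

The condition is density. The C4 schema □□p → □p defines it.
Suppose □□p→□p is valid. Take Rxy and set V(p)={w : xR²w}. Then □□p at x, so □p at x, so p at y, i.e. ∃z(Rxz∧Rzy).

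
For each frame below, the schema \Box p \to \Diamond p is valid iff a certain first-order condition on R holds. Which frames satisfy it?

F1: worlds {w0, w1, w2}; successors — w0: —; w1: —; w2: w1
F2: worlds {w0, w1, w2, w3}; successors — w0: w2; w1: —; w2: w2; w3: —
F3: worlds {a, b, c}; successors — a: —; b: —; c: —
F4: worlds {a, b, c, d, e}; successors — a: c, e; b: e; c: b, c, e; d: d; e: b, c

Frame correspondent (Sahlqvist): \forall x \exists y Rxy — i.e. seriality.
F1: fails — world w0 has no successor.
F2: fails — world w1 has no successor.
F3: fails — world a has no successor.
F4: holds.
Valid on: F4.

F4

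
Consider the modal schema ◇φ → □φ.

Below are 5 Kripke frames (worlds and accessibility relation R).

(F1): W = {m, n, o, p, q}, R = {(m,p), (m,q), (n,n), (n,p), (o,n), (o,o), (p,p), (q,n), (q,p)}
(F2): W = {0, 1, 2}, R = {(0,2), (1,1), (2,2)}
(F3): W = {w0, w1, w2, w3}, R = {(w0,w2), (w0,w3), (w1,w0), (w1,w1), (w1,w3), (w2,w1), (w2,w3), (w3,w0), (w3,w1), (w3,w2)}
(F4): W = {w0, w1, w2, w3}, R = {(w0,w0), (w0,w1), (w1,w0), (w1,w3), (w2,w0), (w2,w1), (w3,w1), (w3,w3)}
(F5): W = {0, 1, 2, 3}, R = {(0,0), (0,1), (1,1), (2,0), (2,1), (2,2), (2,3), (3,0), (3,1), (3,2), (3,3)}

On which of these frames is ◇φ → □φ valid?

(F2)

The schema corresponds to partial functionality: ∀x ∀y ∀z (Rxy ∧ Rxz → y = z).
(F1): fails — m sees both p and q.
(F2): satisfies the condition.
(F3): fails — w0 sees both w2 and w3.
(F4): fails — w0 sees both w0 and w1.
(F5): fails — 0 sees both 0 and 1.
Valid on: (F2).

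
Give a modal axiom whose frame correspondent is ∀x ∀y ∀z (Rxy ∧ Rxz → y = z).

◇ψ → □ψ

This is partial functionality; the standard corresponding axiom is CD: ◇ψ → □ψ.
Suppose ◇ψ→□ψ is valid. Take Rxy, Rxz and set V(ψ)={y}. Then ◇ψ at x, so □ψ at x, so ψ at z, i.e. z=y.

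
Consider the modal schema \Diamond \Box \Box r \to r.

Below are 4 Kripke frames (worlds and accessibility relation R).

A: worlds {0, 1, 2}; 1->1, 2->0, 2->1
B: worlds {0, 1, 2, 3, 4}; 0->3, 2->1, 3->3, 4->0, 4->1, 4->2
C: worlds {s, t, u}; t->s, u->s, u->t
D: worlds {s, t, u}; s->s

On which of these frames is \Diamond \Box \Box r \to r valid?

D

This is the axiom for a generalized confluence (Geach) condition; its first-order frame correspondent is \forall x \forall y (xRy \to \exists w (y R^2 w \wedge x = w)).
A: fails — 2R0 but no w with 0R²w and 2=w.
B: fails — 0R3 but no w with 3R²w and 0=w.
C: fails — tRs but no w with sR²w and t=w.
D: holds.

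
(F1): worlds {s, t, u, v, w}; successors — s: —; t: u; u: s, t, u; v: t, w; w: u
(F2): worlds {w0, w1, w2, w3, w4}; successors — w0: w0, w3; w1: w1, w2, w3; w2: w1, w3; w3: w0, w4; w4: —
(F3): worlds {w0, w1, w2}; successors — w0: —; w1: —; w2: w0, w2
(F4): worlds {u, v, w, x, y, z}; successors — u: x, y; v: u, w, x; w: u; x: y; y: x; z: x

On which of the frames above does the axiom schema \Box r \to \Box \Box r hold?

(F3)

This is the axiom for transitivity; its first-order frame correspondent is \forall x \forall y \forall z (Rxy \wedge Ryz \to Rxz).
(F1): fails — Rwu and Rut but not Rwt.
(F2): fails — Rw1w3 and Rw3w0 but not Rw1w0.
(F3): ✓.
(F4): fails — Ryx and Rxy but not Ryy.
Valid on: (F3).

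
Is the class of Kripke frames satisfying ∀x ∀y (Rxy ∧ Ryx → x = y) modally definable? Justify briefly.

Not definable by any modal formula

If a class were modally definable it would be closed under surjective bounded morphisms (Goldblatt–Thomason).
The 4-cycle (worlds 0,1,2,3 with 0→1→2→3→0) is antisymmetric. Sending even-indexed worlds to s and odd-indexed worlds to t is a surjective bounded morphism onto the two-world frame with s↔t, which is not antisymmetric.
Hence antisymmetry is not modally definable.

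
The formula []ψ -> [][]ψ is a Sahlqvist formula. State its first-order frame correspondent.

Suppose □ψ→□□ψ is valid. Take Rxy, Ryz and set V(ψ)={w : Rxw}. Then □ψ at x, so □□ψ at x, so □ψ at y, so ψ at z, i.e. Rxz.
Conversely, any frame satisfying forall x forall y forall z (Rxy & Ryz -> Rxz) validates the schema.
Frame condition: forall x forall y forall z (Rxy & Ryz -> Rxz).

Transitivity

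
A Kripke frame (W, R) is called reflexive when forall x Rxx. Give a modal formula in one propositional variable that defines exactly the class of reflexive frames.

This is reflexivity; the standard corresponding axiom is T: □q → q.
Suppose □q→q is valid. At any x set V(q)={w : Rxw}. Then □q holds at x, so q holds at x, i.e. Rxx.

□q → q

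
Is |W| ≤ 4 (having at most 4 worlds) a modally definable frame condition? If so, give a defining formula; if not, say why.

Modal frame validity is preserved under disjoint unions.
Any modal formula valid on each of 5 disjoint one-world frames is valid on their disjoint union (validity is preserved under disjoint unions). Each one-world frame has |W|=1≤4, but the union has |W|=5.
Hence having at most 4 worlds is not modally definable.

Not modally definable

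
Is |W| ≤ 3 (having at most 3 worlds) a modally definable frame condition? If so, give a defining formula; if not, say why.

If a class were modally definable it would be closed under disjoint unions (Goldblatt–Thomason).
Any modal formula valid on each of 4 disjoint one-world frames is valid on their disjoint union (validity is preserved under disjoint unions). Each one-world frame has |W|=1≤3, but the union has |W|=4.
So the class is not modally definable.

No — not modally definable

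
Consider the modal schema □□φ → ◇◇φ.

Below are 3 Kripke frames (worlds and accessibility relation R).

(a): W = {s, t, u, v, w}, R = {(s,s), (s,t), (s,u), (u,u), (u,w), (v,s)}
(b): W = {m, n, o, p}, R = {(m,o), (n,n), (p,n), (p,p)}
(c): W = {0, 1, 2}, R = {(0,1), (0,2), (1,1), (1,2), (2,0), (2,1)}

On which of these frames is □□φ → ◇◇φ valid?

Frame correspondent (Sahlqvist): ∀x ∃w (xR²w ∧ xR²w) — i.e. a generalized confluence (Geach) condition.
(a): fails — at t but no w* with tR²w* and tR²w*.
(b): fails — at m but no w with mR²w and mR²w.
(c): condition met.
Valid on: (c).

(c)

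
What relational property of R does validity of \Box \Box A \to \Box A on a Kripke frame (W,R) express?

Suppose □□A→□A is valid. Take Rxy and set V(A)={w : xR²w}. Then □□A at x, so □A at x, so A at y, i.e. ∃z(Rxz∧Rzy).
The converse is a direct semantic check.
Frame condition: \forall x \forall y (Rxy \to \exists z (Rxz \wedge Rzy)).

density: \forall x \forall y (Rxy \to \exists z (Rxz \wedge Rzy))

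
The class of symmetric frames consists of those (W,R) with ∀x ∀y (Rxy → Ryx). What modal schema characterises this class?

This is symmetry; the standard corresponding axiom is B: r → □◇r.

r → □◇r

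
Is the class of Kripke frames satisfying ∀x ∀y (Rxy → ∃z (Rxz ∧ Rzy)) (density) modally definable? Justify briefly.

Yes: it is density, defined by the C4 schema □□p → □p.

Definable; □□p → □p defines it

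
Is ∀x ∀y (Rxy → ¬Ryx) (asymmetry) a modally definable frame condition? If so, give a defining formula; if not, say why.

Modal frame validity is preserved under surjective bounded morphisms.
The 3-cycle (worlds w0,w1,w2 with w0→w1→w2→w0) is asymmetric. Mapping every world to a single reflexive point • is a surjective bounded morphism, and the reflexive point is not asymmetric (R•• but asymmetry requires ¬R••).
So no modal formula (or set of formulas) defines exactly the asymmetric frames.

Not definable by any modal formula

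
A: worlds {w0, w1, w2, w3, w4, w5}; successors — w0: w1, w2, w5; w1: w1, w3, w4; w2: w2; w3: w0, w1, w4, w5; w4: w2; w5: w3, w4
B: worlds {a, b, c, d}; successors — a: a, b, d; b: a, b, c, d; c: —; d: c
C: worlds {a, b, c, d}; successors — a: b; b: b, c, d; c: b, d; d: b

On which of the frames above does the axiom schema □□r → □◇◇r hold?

This is the axiom for a generalized confluence (Geach) condition; its first-order frame correspondent is ∀x ∀z (xRz → ∃w (xR²w ∧ zR²w)).
A: satisfies the condition.
B: fails — aRd but no w with aR²w and dR²w.
C: satisfies the condition.
Valid on: A, C.

A, C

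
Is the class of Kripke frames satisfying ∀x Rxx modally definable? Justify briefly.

This is a Sahlqvist condition; the T axiom □r → r defines it.

Yes, by □r → r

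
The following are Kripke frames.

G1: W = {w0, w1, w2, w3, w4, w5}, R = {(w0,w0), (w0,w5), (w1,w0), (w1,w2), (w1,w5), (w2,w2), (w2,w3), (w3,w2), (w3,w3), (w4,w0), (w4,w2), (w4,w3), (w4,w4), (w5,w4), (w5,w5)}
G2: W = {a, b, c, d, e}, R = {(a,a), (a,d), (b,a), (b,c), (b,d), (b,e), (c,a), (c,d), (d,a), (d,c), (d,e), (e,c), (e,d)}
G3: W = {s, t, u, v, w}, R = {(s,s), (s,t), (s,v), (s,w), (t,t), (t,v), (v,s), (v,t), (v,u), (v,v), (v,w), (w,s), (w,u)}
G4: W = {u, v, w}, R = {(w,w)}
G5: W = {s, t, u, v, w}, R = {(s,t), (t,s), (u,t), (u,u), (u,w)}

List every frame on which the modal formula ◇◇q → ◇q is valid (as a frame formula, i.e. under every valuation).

Frame correspondent (Sahlqvist): ∀x ∀y ∀z (Rxy ∧ Ryz → Rxz) — i.e. transitivity.
G1: fails — Rw1w5 and Rw5w4 but not Rw1w4.
G2: fails — Rcd and Rdc but not Rcc.
G3: fails — Rtv and Rvw but not Rtw.
G4: satisfies the condition.
G5: fails — Rut and Rts but not Rus.
Valid on: G4.

G4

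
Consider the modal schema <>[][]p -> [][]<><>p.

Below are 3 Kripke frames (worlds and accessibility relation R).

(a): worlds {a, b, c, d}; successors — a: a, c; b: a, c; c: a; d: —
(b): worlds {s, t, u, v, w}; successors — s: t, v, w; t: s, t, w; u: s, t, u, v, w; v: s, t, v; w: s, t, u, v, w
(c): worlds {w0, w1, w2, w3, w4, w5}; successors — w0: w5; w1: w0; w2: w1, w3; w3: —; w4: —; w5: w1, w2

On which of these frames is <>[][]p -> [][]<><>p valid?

(a), (b)

This is the axiom for a generalized confluence (Geach) condition; its first-order frame correspondent is forall x forall y forall z ((xRy & x R^2 z) -> exists w (y R^2 w & z R^2 w)).
(a): condition met.
(b): condition met.
(c): fails — w0Rw5, w0R²w1 but no w with w5R²w and w1R²w.
Valid on: (a), (b).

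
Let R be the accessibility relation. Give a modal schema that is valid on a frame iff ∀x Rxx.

This is reflexivity; the standard corresponding axiom is T: □s → s.

□s → s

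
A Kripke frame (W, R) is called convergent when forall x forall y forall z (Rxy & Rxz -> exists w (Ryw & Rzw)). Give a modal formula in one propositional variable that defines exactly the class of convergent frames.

◇□ψ → □◇ψ

The condition is convergence. The .2 schema ◇□ψ → □◇ψ defines it.
Suppose ◇□ψ→□◇ψ is valid. Take Rxy, Rxz and set V(ψ)={w : Ryw}. Then □ψ at y so ◇□ψ at x, so □◇ψ at x, so ◇ψ at z, giving w with Rzw and Ryw.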